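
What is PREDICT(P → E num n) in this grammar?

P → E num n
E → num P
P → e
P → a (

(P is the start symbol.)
{ 'num' }

PREDICT(P → E num n) = (FIRST(RHS) \ {ε}) ∪ (FOLLOW(P) if ε ∈ FIRST(RHS), i.e. RHS ⇒* ε)
FIRST(E) = { 'num' }
FIRST(E num n) = { 'num' }
ε ∉ FIRST(E num n), so FOLLOW(P) is not added.
PREDICT(P → E num n) = { 'num' }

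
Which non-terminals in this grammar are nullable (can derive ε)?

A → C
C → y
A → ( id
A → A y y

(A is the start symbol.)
None

A non-terminal is nullable if it can derive ε (the empty string): either it has an ε-production, or it has a production whose right-hand side consists entirely of nullable non-terminals.

There are no ε-productions, so no non-terminal can derive ε.
No non-terminals are nullable.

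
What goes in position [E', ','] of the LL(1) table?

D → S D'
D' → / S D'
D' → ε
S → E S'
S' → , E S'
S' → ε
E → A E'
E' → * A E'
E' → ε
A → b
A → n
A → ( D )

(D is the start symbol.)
To find M[E', ','], we find productions for E' where ',' is in the predict set (PREDICT(N → α) = (FIRST(α) \ {ε}) ∪ (FOLLOW(N) if α ⇒* ε)).

Relevant sets:
  FOLLOW(E') = { $, ')', ',', '/' }

E' → * A E': PREDICT = { '*' }
E' → ε: PREDICT = { $, ')', ',', '/' }
  ',' is in predict set, so this production goes in M[E', ',']

M[E', ','] = E' → ε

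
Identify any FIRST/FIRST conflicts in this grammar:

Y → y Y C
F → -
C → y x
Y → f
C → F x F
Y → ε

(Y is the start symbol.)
No FIRST/FIRST conflicts.

A FIRST/FIRST conflict occurs when two productions N → α and N → β for the same non-terminal have FIRST(α) ∩ FIRST(β) ≠ ∅ (with ε ∈ FIRST of a nullable right-hand side, so two nullable alternatives also conflict).

FIRST sets of the non-terminals at (or reachable through a nullable prefix from) the front of some alternative:
  FIRST(F) = { '-' }

Productions for Y:
  Y → y Y C: FIRST = { 'y' }
  Y → f: FIRST = { 'f' }
  Y → ε: FIRST = { ε }
Productions for C:
  C → y x: FIRST = { 'y' }
  C → F x F: FIRST = { '-' }
F has only one production, so no FIRST/FIRST conflict is possible there.

All alternatives of each non-terminal have pairwise disjoint FIRST sets.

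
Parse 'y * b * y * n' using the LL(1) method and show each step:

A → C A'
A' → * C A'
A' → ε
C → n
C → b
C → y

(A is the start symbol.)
LL(1) parsing maintains a stack (initially the start symbol over $) and the input. At each step: if the stack top is a terminal, match it against the current input token; if it is a non-terminal N, replace it with the RHS of M[N, lookahead] (the unique production whose predict set contains the lookahead).

Stack is shown with the top on the left.

Stack     Input            Action
---------------------------------
A $       y * b * y * n $  output A → C A'
C A' $    y * b * y * n $  output C → y
y A' $    y * b * y * n $  match 'y'
A' $      * b * y * n $    output A' → * C A'
* C A' $  * b * y * n $    match '*'
C A' $    b * y * n $      output C → b
b A' $    b * y * n $      match 'b'
A' $      * y * n $        output A' → * C A'
* C A' $  * y * n $        match '*'
C A' $    y * n $          output C → y
y A' $    y * n $          match 'y'
A' $      * n $            output A' → * C A'
* C A' $  * n $            match '*'
C A' $    n $              output C → n
n A' $    n $              match 'n'
A' $      $                output A' → ε
$         $                accept

The string is accepted.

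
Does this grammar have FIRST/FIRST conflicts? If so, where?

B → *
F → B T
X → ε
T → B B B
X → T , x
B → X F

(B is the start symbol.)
Yes. B → '*' / B → X F on { '*' }

FIRST sets of the non-terminals at (or reachable through a nullable prefix from) the front of some alternative:
  FIRST(X) = { '*', ε }
  FIRST(F) = { '*' }
  FIRST(T) = { '*' }

Productions for B:
  B → *: FIRST = { '*' }
  B → X F: FIRST = { '*' }
Productions for X:
  X → ε: FIRST = { ε }
  X → T , x: FIRST = { '*' }
F, T have only one production, so no FIRST/FIRST conflict is possible there.

Conflict for B: B → * and B → X F
  Overlap: { '*' }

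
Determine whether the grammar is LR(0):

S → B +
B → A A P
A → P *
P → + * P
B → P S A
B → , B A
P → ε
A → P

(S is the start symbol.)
A grammar is LR(0) if no state in the canonical LR(0) collection has:
  - both a shift item (dot before a terminal) and a complete item (shift-reduce conflict), or
  - two or more complete items (reduce-reduce conflict; the accept item [S' → S .] counts as a complete item here).

Augment with S' → S and build the canonical LR(0) collection (I0 = CLOSURE({[S' → . S]}), then GOTO on every symbol after a dot until no new states appear). It has 18 states:
  I0: { [A → . P *], [A → . P], [B → . , B A], [B → . A A P], [B → . P S A], [P → . + * P], [P → .], [S → . B +], [S' → . S] }  — shift, reduce
  I1: { [P → + . * P] }  — shift
  I2: { [A → . P *], [A → . P], [B → , . B A], [B → . , B A], [B → . A A P], [B → . P S A], [P → . + * P], [P → .] }  — shift, reduce
  I3: { [A → . P *], [A → . P], [B → A . A P], [P → . + * P], [P → .] }  — shift, reduce
  I4: { [S → B . +] }  — shift
  I5: { [A → . P *], [A → . P], [A → P . *], [A → P .], [B → . , B A], [B → . A A P], [B → . P S A], [B → P . S A], [P → . + * P], [P → .], [S → . B +] }  — shift, 2 reduces
  I6: { [S' → S .] }  — accept
  I7: { [A → P * .] }  — reduce
  I8: { [A → . P *], [A → . P], [B → P S . A], [P → . + * P], [P → .] }  — shift, reduce
  I9: { [B → P S A .] }  — reduce
  I10: { [A → P . *], [A → P .] }  — shift, reduce
  I11: { [S → B + .] }  — reduce
  I12: { [B → A A . P], [P → . + * P], [P → .] }  — shift, reduce
  I13: { [B → A A P .] }  — reduce
  I14: { [A → . P *], [A → . P], [B → , B . A], [P → . + * P], [P → .] }  — shift, reduce
  I15: { [B → , B A .] }  — reduce
  I16: { [P → + * . P], [P → . + * P], [P → .] }  — shift, reduce
  I17: { [P → + * P .] }  — reduce

Conflict in state I0:
  Shift-reduce conflict between [P → .] and [B → . , B A]
So the grammar is NOT LR(0).

Answer: No. Shift-reduce conflict between [P → .] and [B → . , B A]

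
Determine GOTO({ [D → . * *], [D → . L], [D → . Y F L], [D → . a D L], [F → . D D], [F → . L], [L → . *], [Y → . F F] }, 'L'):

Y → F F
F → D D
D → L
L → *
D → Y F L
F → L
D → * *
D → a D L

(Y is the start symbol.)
GOTO(I, 'L') = CLOSURE({ [A → αX.β] : [A → α.Xβ] ∈ I, X = 'L' })

Items with dot before 'L', with the dot advanced:
  [D → . L] → [D → L .]
  [F → . L] → [F → L .]
Closure adds nothing (no advanced item has the dot before a non-terminal).

GOTO = { [D → L .], [F → L .] }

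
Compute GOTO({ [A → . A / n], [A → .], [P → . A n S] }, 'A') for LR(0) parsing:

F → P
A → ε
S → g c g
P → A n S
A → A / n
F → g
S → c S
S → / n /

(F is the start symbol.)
{ [A → A . / n], [P → A . n S] }

GOTO(I, 'A') = CLOSURE({ [A → αX.β] : [A → α.Xβ] ∈ I, X = 'A' })

Items with dot before 'A', with the dot advanced:
  [A → . A / n] → [A → A . / n]
  [P → . A n S] → [P → A . n S]
Closure adds nothing (no advanced item has the dot before a non-terminal).

GOTO = { [A → A . / n], [P → A . n S] }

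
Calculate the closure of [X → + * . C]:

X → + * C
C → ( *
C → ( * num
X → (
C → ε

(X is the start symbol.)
To compute CLOSURE, for each item [A → α.Bβ] where B is a non-terminal, add [B → .γ] for all productions B → γ; repeat for the newly added items until nothing changes.

Start with: [X → + * . C]
  [X → + * . C] has the dot before C: add [C → . ( *], [C → . ( * num], [C → .]
No further items can be added.

CLOSURE = { [C → . ( * num], [C → . ( *], [C → .], [X → + * . C] }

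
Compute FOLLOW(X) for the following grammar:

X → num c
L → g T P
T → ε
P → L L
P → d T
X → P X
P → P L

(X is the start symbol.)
{ $ }

To compute FOLLOW(X), find every occurrence of X on a right-hand side N → α X β: add FIRST(β) \ {ε}, and if β is empty or nullable also add FOLLOW(N). Iterate to a fixed point.

X is the start symbol, so $ ∈ FOLLOW(X).
In X → P X: X is at the end; this adds FOLLOW(X) to itself — nothing new

Taking the union: FOLLOW(X) = { $ }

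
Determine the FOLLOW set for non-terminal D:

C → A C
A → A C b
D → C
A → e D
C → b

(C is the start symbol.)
{ 'b', 'e' }

To compute FOLLOW(D), find every occurrence of D on a right-hand side N → α D β: add FIRST(β) \ {ε}, and if β is empty or nullable also add FOLLOW(N). Iterate to a fixed point.

In A → e D: D is at the end, add FOLLOW(A)

The FOLLOW sets referred to above (computed the same way, to a fixed point):
  FOLLOW(A) = { 'b', 'e' }

Taking the union: FOLLOW(D) = { 'b', 'e' }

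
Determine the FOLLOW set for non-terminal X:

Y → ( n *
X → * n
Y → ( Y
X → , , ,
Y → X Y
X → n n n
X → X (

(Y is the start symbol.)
In Y → X Y: X is followed by Y, add FIRST(Y) \ {ε} = { '(', '*', ',', 'n' }
In X → X (: X is followed by '(', add FIRST('(') \ {ε} = { '(' }

Taking the union: FOLLOW(X) = { '(', '*', ',', 'n' }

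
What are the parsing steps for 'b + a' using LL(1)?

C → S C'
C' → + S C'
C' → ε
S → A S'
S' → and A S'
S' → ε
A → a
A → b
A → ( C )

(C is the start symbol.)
LL(1) parsing maintains a stack (initially the start symbol over $) and the input. At each step: if the stack top is a terminal, match it against the current input token; if it is a non-terminal N, replace it with the RHS of M[N, lookahead] (the unique production whose predict set contains the lookahead).

Stack is shown with the top on the left.

Stack      Input    Action
--------------------------
C $        b + a $  output C → S C'
S C' $     b + a $  output S → A S'
A S' C' $  b + a $  output A → b
b S' C' $  b + a $  match 'b'
S' C' $    + a $    output S' → ε
C' $       + a $    output C' → + S C'
+ S C' $   + a $    match '+'
S C' $     a $      output S → A S'
A S' C' $  a $      output A → a
a S' C' $  a $      match 'a'
S' C' $    $        output S' → ε
C' $       $        output C' → ε
$          $        accept

The string is accepted.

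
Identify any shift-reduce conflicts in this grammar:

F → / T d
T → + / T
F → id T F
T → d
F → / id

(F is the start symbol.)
No shift-reduce conflicts

Augment with F' → F and build the canonical LR(0) collection (I0 = CLOSURE({[F' → . F]}), then GOTO on every symbol after a dot until no new states appear). It has 13 states:
  I0: { [F → . / T d], [F → . / id], [F → . id T F], [F' → . F] }  — shift
  I1: { [F → / . T d], [F → / . id], [T → . + / T], [T → . d] }  — shift
  I2: { [F' → F .] }  — accept
  I3: { [F → id . T F], [T → . + / T], [T → . d] }  — shift
  I4: { [T → + . / T] }  — shift
  I5: { [F → . / T d], [F → . / id], [F → . id T F], [F → id T . F] }  — shift
  I6: { [T → d .] }  — reduce
  I7: { [F → id T F .] }  — reduce
  I8: { [T → + / . T], [T → . + / T], [T → . d] }  — shift
  I9: { [T → + / T .] }  — reduce
  I10: { [F → / T . d] }  — shift
  I11: { [F → / id .] }  — reduce
  I12: { [F → / T d .] }  — reduce

No state contains both a complete item and a shift item.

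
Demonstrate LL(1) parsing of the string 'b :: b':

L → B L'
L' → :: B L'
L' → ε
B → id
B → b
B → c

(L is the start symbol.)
LL(1) parsing maintains a stack (initially the start symbol over $) and the input. At each step: if the stack top is a terminal, match it against the current input token; if it is a non-terminal N, replace it with the RHS of M[N, lookahead] (the unique production whose predict set contains the lookahead).

Stack is shown with the top on the left.

Stack      Input     Action
---------------------------
L $        b :: b $  output L → B L'
B L' $     b :: b $  output B → b
b L' $     b :: b $  match 'b'
L' $       :: b $    output L' → :: B L'
:: B L' $  :: b $    match '::'
B L' $     b $       output B → b
b L' $     b $       match 'b'
L' $       $         output L' → ε
$          $         accept

The string is accepted.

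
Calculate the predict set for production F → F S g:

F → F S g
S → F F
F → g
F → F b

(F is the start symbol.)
{ 'g' }

PREDICT(F → F S g) = (FIRST(RHS) \ {ε}) ∪ (FOLLOW(F) if ε ∈ FIRST(RHS), i.e. RHS ⇒* ε)
FIRST(F) = { 'g' }
FIRST(F S g) = { 'g' }
ε ∉ FIRST(F S g), so FOLLOW(F) is not added.
PREDICT(F → F S g) = { 'g' }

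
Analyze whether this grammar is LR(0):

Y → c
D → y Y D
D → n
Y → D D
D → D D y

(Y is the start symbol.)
A grammar is LR(0) if no state in the canonical LR(0) collection has:
  - both a shift item (dot before a terminal) and a complete item (shift-reduce conflict), or
  - two or more complete items (reduce-reduce conflict; the accept item [Y' → Y .] counts as a complete item here).

Augment with Y' → Y and build the canonical LR(0) collection (I0 = CLOSURE({[Y' → . Y]}), then GOTO on every symbol after a dot until no new states appear). It has 11 states:
  I0: { [D → . D D y], [D → . n], [D → . y Y D], [Y → . D D], [Y → . c], [Y' → . Y] }  — shift
  I1: { [D → . D D y], [D → . n], [D → . y Y D], [D → D . D y], [Y → D . D] }  — shift
  I2: { [Y' → Y .] }  — accept
  I3: { [Y → c .] }  — reduce
  I4: { [D → n .] }  — reduce
  I5: { [D → . D D y], [D → . n], [D → . y Y D], [D → y . Y D], [Y → . D D], [Y → . c] }  — shift
  I6: { [D → . D D y], [D → . n], [D → . y Y D], [D → y Y . D] }  — shift
  I7: { [D → . D D y], [D → . n], [D → . y Y D], [D → D . D y], [D → y Y D .] }  — shift, reduce
  I8: { [D → . D D y], [D → . n], [D → . y Y D], [D → D . D y], [D → D D . y] }  — shift
  I9: { [D → . D D y], [D → . n], [D → . y Y D], [D → D D y .], [D → y . Y D], [Y → . D D], [Y → . c] }  — shift, reduce
  I10: { [D → . D D y], [D → . n], [D → . y Y D], [D → D . D y], [D → D D . y], [Y → D D .] }  — shift, reduce

Conflict in state I7:
  Shift-reduce conflict between [D → y Y D .] and [D → . n]
So the grammar is NOT LR(0).

Answer: No. Shift-reduce conflict between [D → y Y D .] and [D → . n]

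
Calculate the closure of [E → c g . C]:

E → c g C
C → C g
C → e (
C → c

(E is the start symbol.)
{ [C → . C g], [C → . c], [C → . e (], [E → c g . C] }

To compute CLOSURE, for each item [A → α.Bβ] where B is a non-terminal, add [B → .γ] for all productions B → γ; repeat for the newly added items until nothing changes.

Start with: [E → c g . C]
  [E → c g . C] has the dot before C: add [C → . C g], [C → . e (], [C → . c]
No further items can be added.

CLOSURE = { [C → . C g], [C → . c], [C → . e (], [E → c g . C] }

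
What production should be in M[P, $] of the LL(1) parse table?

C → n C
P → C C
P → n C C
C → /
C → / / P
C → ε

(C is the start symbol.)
To find M[P, $], we find productions for P where $ is in the predict set (PREDICT(N → α) = (FIRST(α) \ {ε}) ∪ (FOLLOW(N) if α ⇒* ε)).

Relevant sets:
  FIRST(C) = { '/', 'n', ε }
  FOLLOW(P) = { $, '/', 'n' }

P → C C: PREDICT = { $, '/', 'n' }
  $ is in predict set, so this production goes in M[P, $]
P → n C C: PREDICT = { 'n' }

M[P, $] = P → C C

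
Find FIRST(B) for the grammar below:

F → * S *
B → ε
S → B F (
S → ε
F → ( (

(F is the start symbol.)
{ ε }

To compute FIRST(B), examine every production with B on the left-hand side, reading each right-hand side left to right until a non-nullable symbol is reached.

From B → ε:
  - ε-production, so ε ∈ FIRST(B)

Collecting: FIRST(B) = { ε }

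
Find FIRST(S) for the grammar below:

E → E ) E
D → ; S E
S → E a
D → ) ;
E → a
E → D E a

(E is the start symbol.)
To compute FIRST(S), examine every production with S on the left-hand side, reading each right-hand side left to right until a non-nullable symbol is reached.

FIRST sets of the other non-terminals involved (by the same procedure, iterated to a fixed point):
  FIRST(E) = { ')', ';', 'a' }

From S → E a:
  - E is a non-terminal: add FIRST(E) \ {ε} = { ')', ';', 'a' }
    E is not nullable, so stop

Collecting: FIRST(S) = { ')', ';', 'a' }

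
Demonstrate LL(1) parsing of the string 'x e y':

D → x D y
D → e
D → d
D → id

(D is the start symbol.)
LL(1) parsing maintains a stack (initially the start symbol over $) and the input. At each step: if the stack top is a terminal, match it against the current input token; if it is a non-terminal N, replace it with the RHS of M[N, lookahead] (the unique production whose predict set contains the lookahead).

Stack is shown with the top on the left.

Stack    Input    Action
------------------------
D $      x e y $  output D → x D y
x D y $  x e y $  match 'x'
D y $    e y $    output D → e
e y $    e y $    match 'e'
y $      y $      match 'y'
$        $        accept

The string is accepted.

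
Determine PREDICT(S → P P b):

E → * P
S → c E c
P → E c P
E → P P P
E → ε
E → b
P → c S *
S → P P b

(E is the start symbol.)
PREDICT(S → P P b) = (FIRST(RHS) \ {ε}) ∪ (FOLLOW(S) if ε ∈ FIRST(RHS), i.e. RHS ⇒* ε)
FIRST(P) = { '*', 'b', 'c' }
FIRST(P P b) = { '*', 'b', 'c' }
ε ∉ FIRST(P P b), so FOLLOW(S) is not added.
PREDICT(S → P P b) = { '*', 'b', 'c' }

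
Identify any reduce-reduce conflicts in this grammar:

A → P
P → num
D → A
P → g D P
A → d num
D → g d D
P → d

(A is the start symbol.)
A reduce-reduce conflict occurs when an LR(0) state has two complete items [A → α .] and [B → β .] — both call for a reduction, and with no lookahead the parser cannot choose between them.

Augment with A' → A and build the canonical LR(0) collection (I0 = CLOSURE({[A' → . A]}), then GOTO on every symbol after a dot until no new states appear). It has 15 states:
  I0: { [A → . P], [A → . d num], [A' → . A], [P → . d], [P → . g D P], [P → . num] }  — shift
  I1: { [A' → A .] }  — accept
  I2: { [A → P .] }  — reduce
  I3: { [A → d . num], [P → d .] }  — shift, reduce
  I4: { [A → . P], [A → . d num], [D → . A], [D → . g d D], [P → . d], [P → . g D P], [P → . num], [P → g . D P] }  — shift
  I5: { [P → num .] }  — reduce
  I6: { [D → A .] }  — reduce
  I7: { [P → . d], [P → . g D P], [P → . num], [P → g D . P] }  — shift
  I8: { [A → . P], [A → . d num], [D → . A], [D → . g d D], [D → g . d D], [P → . d], [P → . g D P], [P → . num], [P → g . D P] }  — shift
  I9: { [A → . P], [A → . d num], [A → d . num], [D → . A], [D → . g d D], [D → g d . D], [P → . d], [P → . g D P], [P → . num], [P → d .] }  — shift, reduce
  I10: { [D → g d D .] }  — reduce
  I11: { [A → d num .], [P → num .] }  — 2 reduces
  I12: { [P → g D P .] }  — reduce
  I13: { [P → d .] }  — reduce
  I14: { [A → d num .] }  — reduce

I11 contains complete items [A → d num .], [P → num .] — reduce-reduce conflict.

Answer: Yes — I11: [A → d num .] vs [P → num .]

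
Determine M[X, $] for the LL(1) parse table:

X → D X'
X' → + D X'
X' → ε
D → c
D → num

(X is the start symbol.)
To find M[X, $], we find productions for X where $ is in the predict set (PREDICT(N → α) = (FIRST(α) \ {ε}) ∪ (FOLLOW(N) if α ⇒* ε)).

Relevant sets:
  FIRST(D) = { 'c', 'num' }

X → D X': PREDICT = { 'c', 'num' }

M[X, $] is empty (no production applies)

Answer: Empty (error entry)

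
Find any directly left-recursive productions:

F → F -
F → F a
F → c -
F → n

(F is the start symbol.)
Direct left recursion occurs when N → N α for some non-terminal N (the right-hand side begins with the left-hand side itself).

F → F -: LEFT RECURSIVE (starts with F)
F → F a: LEFT RECURSIVE (starts with F)
F → c -: starts with c
F → n: starts with n

The grammar has direct left recursion on: F.

Answer: Yes, F is left-recursive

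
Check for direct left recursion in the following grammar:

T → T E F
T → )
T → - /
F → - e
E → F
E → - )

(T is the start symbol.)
Yes, T is left-recursive

T → T E F: LEFT RECURSIVE (starts with T)
T → ): starts with ')'
T → - /: starts with '-'
F → - e: starts with '-'
E → F: starts with F
E → - ): starts with '-'

The grammar has direct left recursion on: T.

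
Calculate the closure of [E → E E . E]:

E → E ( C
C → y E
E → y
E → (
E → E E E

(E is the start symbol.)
Start with: [E → E E . E]
  [E → E E . E] has the dot before E: add [E → . E ( C], [E → . y], [E → . (], [E → . E E E]
No further items can be added.

CLOSURE = { [E → . (], [E → . E ( C], [E → . E E E], [E → . y], [E → E E . E] }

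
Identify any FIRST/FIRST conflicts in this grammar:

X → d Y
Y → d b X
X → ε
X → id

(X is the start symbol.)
A FIRST/FIRST conflict occurs when two productions N → α and N → β for the same non-terminal have FIRST(α) ∩ FIRST(β) ≠ ∅ (with ε ∈ FIRST of a nullable right-hand side, so two nullable alternatives also conflict).

Productions for X:
  X → d Y: FIRST = { 'd' }
  X → ε: FIRST = { ε }
  X → id: FIRST = { 'id' }
Y has only one production, so no FIRST/FIRST conflict is possible there.

All alternatives of each non-terminal have pairwise disjoint FIRST sets.

Answer: No FIRST/FIRST conflicts.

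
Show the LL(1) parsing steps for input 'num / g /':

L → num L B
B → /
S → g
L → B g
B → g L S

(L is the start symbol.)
Stack is shown with the top on the left.

Stack      Input        Action
------------------------------
L $        num / g / $  output L → num L B
num L B $  num / g / $  match 'num'
L B $      / g / $      output L → B g
B g B $    / g / $      output B → /
/ g B $    / g / $      match '/'
g B $      g / $        match 'g'
B $        / $          output B → /
/ $        / $          match '/'
$          $            accept

The string is accepted.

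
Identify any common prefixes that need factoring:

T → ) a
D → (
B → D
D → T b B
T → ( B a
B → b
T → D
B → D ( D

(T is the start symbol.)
Left-factoring is needed when two productions for the same non-terminal
share a common prefix on the right-hand side.

Productions for T:
  T → ) a
  T → ( B a
  T → D
Productions for D:
  D → (
  D → T b B
Productions for B:
  B → D
  B → b
  B → D ( D

Found common prefix 'D' in productions for B

Answer: Yes, B has productions with common prefix 'D'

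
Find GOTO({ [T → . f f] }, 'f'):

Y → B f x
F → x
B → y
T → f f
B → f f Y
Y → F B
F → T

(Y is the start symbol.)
GOTO(I, 'f') = CLOSURE({ [A → αX.β] : [A → α.Xβ] ∈ I, X = 'f' })

Items with dot before 'f', with the dot advanced:
  [T → . f f] → [T → f . f]
Closure adds nothing (no advanced item has the dot before a non-terminal).

GOTO = { [T → f . f] }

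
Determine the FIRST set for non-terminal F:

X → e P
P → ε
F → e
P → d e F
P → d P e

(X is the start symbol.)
To compute FIRST(F), examine every production with F on the left-hand side, reading each right-hand side left to right until a non-nullable symbol is reached.

From F → e:
  - e is a terminal: add 'e' and stop

Collecting: FIRST(F) = { 'e' }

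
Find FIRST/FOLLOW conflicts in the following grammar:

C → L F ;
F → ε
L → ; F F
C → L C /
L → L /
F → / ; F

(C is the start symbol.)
Yes. F → '/' ';' F with FOLLOW(F) on { '/' }

A FIRST/FOLLOW conflict occurs when a non-terminal N has a nullable alternative N → β (β ⇒* ε) and another alternative N → α with FIRST(α) ∩ FOLLOW(N) ≠ ∅: on such a lookahead the parser cannot decide between expanding α and letting N vanish via β.

Nullable non-terminals: F.

F: nullable alternative(s) F → ε; FOLLOW(F) = { '/', ';' }
  F → ε: FIRST \ {ε} = { } — this is the only nullable alternative, skip
  F → / ; F: FIRST \ {ε} = { '/' } — overlaps FOLLOW(F) on { '/' }: CONFLICT

C, L have no nullable alternative, so no FIRST/FOLLOW check is needed there.

So the grammar has 1 FIRST/FOLLOW conflict (marked CONFLICT above).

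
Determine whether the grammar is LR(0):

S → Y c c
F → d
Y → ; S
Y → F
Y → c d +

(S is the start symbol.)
Yes, the grammar is LR(0)

A grammar is LR(0) if no state in the canonical LR(0) collection has:
  - both a shift item (dot before a terminal) and a complete item (shift-reduce conflict), or
  - two or more complete items (reduce-reduce conflict; the accept item [S' → S .] counts as a complete item here).

Augment with S' → S and build the canonical LR(0) collection (I0 = CLOSURE({[S' → . S]}), then GOTO on every symbol after a dot until no new states appear). It has 12 states:
  I0: { [F → . d], [S → . Y c c], [S' → . S], [Y → . ; S], [Y → . F], [Y → . c d +] }  — shift
  I1: { [F → . d], [S → . Y c c], [Y → . ; S], [Y → . F], [Y → . c d +], [Y → ; . S] }  — shift
  I2: { [Y → F .] }  — reduce
  I3: { [S' → S .] }  — accept
  I4: { [S → Y . c c] }  — shift
  I5: { [Y → c . d +] }  — shift
  I6: { [F → d .] }  — reduce
  I7: { [Y → c d . +] }  — shift
  I8: { [Y → c d + .] }  — reduce
  I9: { [S → Y c . c] }  — shift
  I10: { [S → Y c c .] }  — reduce
  I11: { [Y → ; S .] }  — reduce

Every state is either a pure shift/goto state or contains exactly one complete item and nothing to shift — no conflicts. The grammar is LR(0).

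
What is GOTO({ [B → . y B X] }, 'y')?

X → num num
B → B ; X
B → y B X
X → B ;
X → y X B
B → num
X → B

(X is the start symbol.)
{ [B → . B ; X], [B → . num], [B → . y B X], [B → y . B X] }

GOTO(I, 'y') = CLOSURE({ [A → αX.β] : [A → α.Xβ] ∈ I, X = 'y' })

Items with dot before 'y', with the dot advanced:
  [B → . y B X] → [B → y . B X]
Closure of the advanced items:
  [B → y . B X] has the dot before B: add [B → . B ; X], [B → . y B X], [B → . num]

GOTO = { [B → . B ; X], [B → . num], [B → . y B X], [B → y . B X] }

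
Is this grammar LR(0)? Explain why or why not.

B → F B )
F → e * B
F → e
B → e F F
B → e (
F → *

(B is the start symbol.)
A grammar is LR(0) if no state in the canonical LR(0) collection has:
  - both a shift item (dot before a terminal) and a complete item (shift-reduce conflict), or
  - two or more complete items (reduce-reduce conflict; the accept item [B' → B .] counts as a complete item here).

Augment with B' → B and build the canonical LR(0) collection (I0 = CLOSURE({[B' → . B]}), then GOTO on every symbol after a dot until no new states appear). It has 14 states:
  I0: { [B → . F B )], [B → . e (], [B → . e F F], [B' → . B], [F → . *], [F → . e * B], [F → . e] }  — shift
  I1: { [F → * .] }  — reduce
  I2: { [B' → B .] }  — accept
  I3: { [B → . F B )], [B → . e (], [B → . e F F], [B → F . B )], [F → . *], [F → . e * B], [F → . e] }  — shift
  I4: { [B → e . (], [B → e . F F], [F → . *], [F → . e * B], [F → . e], [F → e . * B], [F → e .] }  — shift, reduce
  I5: { [B → e ( .] }  — reduce
  I6: { [B → . F B )], [B → . e (], [B → . e F F], [F → * .], [F → . *], [F → . e * B], [F → . e], [F → e * . B] }  — shift, reduce
  I7: { [B → e F . F], [F → . *], [F → . e * B], [F → . e] }  — shift
  I8: { [F → e . * B], [F → e .] }  — shift, reduce
  I9: { [B → . F B )], [B → . e (], [B → . e F F], [F → . *], [F → . e * B], [F → . e], [F → e * . B] }  — shift
  I10: { [F → e * B .] }  — reduce
  I11: { [B → e F F .] }  — reduce
  I12: { [B → F B . )] }  — shift
  I13: { [B → F B ) .] }  — reduce

Conflict in state I4:
  Shift-reduce conflict between [F → e .] and [B → e . (]
So the grammar is NOT LR(0).

Answer: No. Shift-reduce conflict between [F → e .] and [B → e . (]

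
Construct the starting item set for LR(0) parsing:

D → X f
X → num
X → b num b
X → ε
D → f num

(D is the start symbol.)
{ [D → . X f], [D → . f num], [D' → . D], [X → . b num b], [X → . num], [X → .] }

First, augment the grammar with D' → D
I₀ = CLOSURE({ [D' → . D] }):
  [D' → . D] has the dot before D: add [D → . X f], [D → . f num]
  [D → . X f] has the dot before X: add [X → . num], [X → . b num b], [X → .]
No further items can be added.

I₀ = { [D → . X f], [D → . f num], [D' → . D], [X → . b num b], [X → . num], [X → .] }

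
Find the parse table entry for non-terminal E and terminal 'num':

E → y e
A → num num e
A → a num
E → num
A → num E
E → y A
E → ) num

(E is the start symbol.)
E → num

To find M[E, 'num'], we find productions for E where 'num' is in the predict set (PREDICT(N → α) = (FIRST(α) \ {ε}) ∪ (FOLLOW(N) if α ⇒* ε)).

E → y e: PREDICT = { 'y' }
E → num: PREDICT = { 'num' }
  'num' is in predict set, so this production goes in M[E, 'num']
E → y A: PREDICT = { 'y' }
E → ) num: PREDICT = { ')' }

M[E, 'num'] = E → num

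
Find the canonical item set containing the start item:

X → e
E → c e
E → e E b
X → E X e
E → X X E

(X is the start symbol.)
First, augment the grammar with X' → X
I₀ = CLOSURE({ [X' → . X] }):
  [X' → . X] has the dot before X: add [X → . e], [X → . E X e]
  [X → . E X e] has the dot before E: add [E → . c e], [E → . e E b], [E → . X X E]
No further items can be added.

I₀ = { [E → . X X E], [E → . c e], [E → . e E b], [X → . E X e], [X → . e], [X' → . X] }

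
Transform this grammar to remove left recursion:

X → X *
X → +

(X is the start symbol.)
X → + X'
X' → * X'
X' → ε

X is directly left-recursive. The standard transformation for
  A → A α₁ | ... | A α_m | β₁ | ... | β_n
is
  A  → β₁ A' | ... | β_n A'
  A' → α₁ A' | ... | α_m A' | ε

X → + becomes X → + X'
X → X * becomes X' → * X'
Add X' → ε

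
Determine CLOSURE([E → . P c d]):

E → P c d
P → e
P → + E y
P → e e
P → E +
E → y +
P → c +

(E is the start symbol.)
Start with: [E → . P c d]
  [E → . P c d] has the dot before P: add [P → . e], [P → . + E y], [P → . e e], [P → . E +], [P → . c +]
  [P → . E +] has the dot before E: add [E → . y +]
No further items can be added.

CLOSURE = { [E → . P c d], [E → . y +], [P → . + E y], [P → . E +], [P → . c +], [P → . e e], [P → . e] }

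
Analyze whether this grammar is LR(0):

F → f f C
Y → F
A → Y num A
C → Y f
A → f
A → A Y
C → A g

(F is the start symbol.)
Augment with F' → F and build the canonical LR(0) collection (I0 = CLOSURE({[F' → . F]}), then GOTO on every symbol after a dot until no new states appear). It has 15 states:
  I0: { [F → . f f C], [F' → . F] }  — shift
  I1: { [F' → F .] }  — accept
  I2: { [F → f . f C] }  — shift
  I3: { [A → . A Y], [A → . Y num A], [A → . f], [C → . A g], [C → . Y f], [F → . f f C], [F → f f . C], [Y → . F] }  — shift
  I4: { [A → A . Y], [C → A . g], [F → . f f C], [Y → . F] }  — shift
  I5: { [F → f f C .] }  — reduce
  I6: { [Y → F .] }  — reduce
  I7: { [A → Y . num A], [C → Y . f] }  — shift
  I8: { [A → f .], [F → f . f C] }  — shift, reduce
  I9: { [C → Y f .] }  — reduce
  I10: { [A → . A Y], [A → . Y num A], [A → . f], [A → Y num . A], [F → . f f C], [Y → . F] }  — shift
  I11: { [A → A . Y], [A → Y num A .], [F → . f f C], [Y → . F] }  — shift, reduce
  I12: { [A → Y . num A] }  — shift
  I13: { [A → A Y .] }  — reduce
  I14: { [C → A g .] }  — reduce

Conflict in state I8:
  Shift-reduce conflict between [A → f .] and [F → f . f C]
So the grammar is NOT LR(0).

Answer: No. Shift-reduce conflict between [A → f .] and [F → f . f C]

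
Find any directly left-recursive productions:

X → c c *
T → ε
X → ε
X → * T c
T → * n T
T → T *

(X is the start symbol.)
Yes, T is left-recursive

Direct left recursion occurs when N → N α for some non-terminal N (the right-hand side begins with the left-hand side itself).

X → c c *: starts with c
T → ε: starts with ε
X → ε: starts with ε
X → * T c: starts with '*'
T → * n T: starts with '*'
T → T *: LEFT RECURSIVE (starts with T)

The grammar has direct left recursion on: T.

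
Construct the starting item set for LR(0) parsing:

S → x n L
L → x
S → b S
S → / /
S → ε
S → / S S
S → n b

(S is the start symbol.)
First, augment the grammar with S' → S
I₀ = CLOSURE({ [S' → . S] }):
  [S' → . S] has the dot before S: add [S → . x n L], [S → . b S], [S → . / /], [S → .], [S → . / S S], [S → . n b]
No further items can be added.

I₀ = { [S → . / /], [S → . / S S], [S → . b S], [S → . n b], [S → . x n L], [S → .], [S' → . S] }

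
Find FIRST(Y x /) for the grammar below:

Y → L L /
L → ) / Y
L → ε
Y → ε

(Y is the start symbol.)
{ ')', '/', 'x' }

FIRST sets of the non-terminals involved (from the grammar, by fixed-point iteration):
  FIRST(Y) = { ')', '/', ε }

To compute FIRST(Y x /), process the symbols left to right:
Symbol Y is a non-terminal. Add FIRST(Y) \ {ε} = { ')', '/' }
Y is nullable (ε ∈ FIRST(Y)), continue to the next symbol.
Symbol x is a terminal. Add 'x' and stop.
FIRST(Y x /) = { ')', '/', 'x' }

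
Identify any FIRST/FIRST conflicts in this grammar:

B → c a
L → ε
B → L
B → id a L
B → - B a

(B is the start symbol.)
No FIRST/FIRST conflicts.

FIRST sets of the non-terminals at (or reachable through a nullable prefix from) the front of some alternative:
  FIRST(L) = { ε }

Productions for B:
  B → c a: FIRST = { 'c' }
  B → L: FIRST = { ε }
  B → id a L: FIRST = { 'id' }
  B → - B a: FIRST = { '-' }
L has only one production, so no FIRST/FIRST conflict is possible there.

All alternatives of each non-terminal have pairwise disjoint FIRST sets.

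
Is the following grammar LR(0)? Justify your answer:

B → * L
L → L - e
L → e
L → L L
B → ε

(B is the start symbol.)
No. Shift-reduce conflict between [B → .] and [B → . * L]

A grammar is LR(0) if no state in the canonical LR(0) collection has:
  - both a shift item (dot before a terminal) and a complete item (shift-reduce conflict), or
  - two or more complete items (reduce-reduce conflict; the accept item [B' → B .] counts as a complete item here).

Augment with B' → B and build the canonical LR(0) collection (I0 = CLOSURE({[B' → . B]}), then GOTO on every symbol after a dot until no new states appear). It has 8 states:
  I0: { [B → . * L], [B → .], [B' → . B] }  — shift, reduce
  I1: { [B → * . L], [L → . L - e], [L → . L L], [L → . e] }  — shift
  I2: { [B' → B .] }  — accept
  I3: { [B → * L .], [L → . L - e], [L → . L L], [L → . e], [L → L . - e], [L → L . L] }  — shift, reduce
  I4: { [L → e .] }  — reduce
  I5: { [L → L - . e] }  — shift
  I6: { [L → . L - e], [L → . L L], [L → . e], [L → L . - e], [L → L . L], [L → L L .] }  — shift, reduce
  I7: { [L → L - e .] }  — reduce

Conflict in state I0:
  Shift-reduce conflict between [B → .] and [B → . * L]
So the grammar is NOT LR(0).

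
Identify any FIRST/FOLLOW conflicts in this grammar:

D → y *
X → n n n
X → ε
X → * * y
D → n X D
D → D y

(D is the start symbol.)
A FIRST/FOLLOW conflict occurs when a non-terminal N has a nullable alternative N → β (β ⇒* ε) and another alternative N → α with FIRST(α) ∩ FOLLOW(N) ≠ ∅: on such a lookahead the parser cannot decide between expanding α and letting N vanish via β.

Nullable non-terminals: X.

X: nullable alternative(s) X → ε; FOLLOW(X) = { 'n', 'y' }
  X → n n n: FIRST \ {ε} = { 'n' } — overlaps FOLLOW(X) on { 'n' }: CONFLICT
  X → ε: FIRST \ {ε} = { } — this is the only nullable alternative, skip
  X → * * y: FIRST \ {ε} = { '*' } — disjoint from FOLLOW(X)

D has no nullable alternative, so no FIRST/FOLLOW check is needed there.

So the grammar has 1 FIRST/FOLLOW conflict (marked CONFLICT above).

Answer: Yes. X → n n n with FOLLOW(X) on { 'n' }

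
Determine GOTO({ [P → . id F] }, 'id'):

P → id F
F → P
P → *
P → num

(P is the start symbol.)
GOTO(I, 'id') = CLOSURE({ [A → αX.β] : [A → α.Xβ] ∈ I, X = 'id' })

Items with dot before 'id', with the dot advanced:
  [P → . id F] → [P → id . F]
Closure of the advanced items:
  [P → id . F] has the dot before F: add [F → . P]
  [F → . P] has the dot before P: add [P → . id F], [P → . *], [P → . num]

GOTO = { [F → . P], [P → . *], [P → . id F], [P → . num], [P → id . F] }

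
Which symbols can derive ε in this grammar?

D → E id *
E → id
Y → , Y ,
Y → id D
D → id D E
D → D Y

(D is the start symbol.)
There are no ε-productions, so no non-terminal can derive ε.
No non-terminals are nullable.

Answer: None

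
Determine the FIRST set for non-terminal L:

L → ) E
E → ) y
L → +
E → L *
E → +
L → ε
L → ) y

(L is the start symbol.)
From L → ) E:
  - ')' is a terminal: add ')' and stop
From L → +:
  - '+' is a terminal: add '+' and stop
From L → ε:
  - ε-production, so ε ∈ FIRST(L)
From L → ) y:
  - ')' is a terminal: add ')' and stop

Collecting: FIRST(L) = { ')', '+', ε }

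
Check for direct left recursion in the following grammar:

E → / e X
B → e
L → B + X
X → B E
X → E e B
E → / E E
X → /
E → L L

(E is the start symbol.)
No direct left recursion

Direct left recursion occurs when N → N α for some non-terminal N (the right-hand side begins with the left-hand side itself).

E → / e X: starts with '/'
B → e: starts with e
L → B + X: starts with B
X → B E: starts with B
X → E e B: starts with E
E → / E E: starts with '/'
X → /: starts with '/'
E → L L: starts with L

No direct left recursion found.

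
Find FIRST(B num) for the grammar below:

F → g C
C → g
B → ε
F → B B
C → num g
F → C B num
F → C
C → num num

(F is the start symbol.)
FIRST sets of the non-terminals involved (from the grammar, by fixed-point iteration):
  FIRST(B) = { ε }

To compute FIRST(B num), process the symbols left to right:
Symbol B is a non-terminal. Add FIRST(B) \ {ε} = { }
B is nullable (ε ∈ FIRST(B)), continue to the next symbol.
Symbol num is a terminal. Add 'num' and stop.
FIRST(B num) = { 'num' }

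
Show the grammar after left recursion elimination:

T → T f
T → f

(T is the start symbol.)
T → f T'
T' → f T'
T' → ε

T is directly left-recursive. The standard transformation for
  A → A α₁ | ... | A α_m | β₁ | ... | β_n
is
  A  → β₁ A' | ... | β_n A'
  A' → α₁ A' | ... | α_m A' | ε

T → f becomes T → f T'
T → T f becomes T' → f T'
Add T' → ε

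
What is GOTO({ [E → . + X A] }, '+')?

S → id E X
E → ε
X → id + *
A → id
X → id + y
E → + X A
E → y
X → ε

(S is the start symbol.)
{ [E → + . X A], [X → . id + *], [X → . id + y], [X → .] }

GOTO(I, '+') = CLOSURE({ [A → αX.β] : [A → α.Xβ] ∈ I, X = '+' })

Items with dot before '+', with the dot advanced:
  [E → . + X A] → [E → + . X A]
Closure of the advanced items:
  [E → + . X A] has the dot before X: add [X → . id + *], [X → . id + y], [X → .]

GOTO = { [E → + . X A], [X → . id + *], [X → . id + y], [X → .] }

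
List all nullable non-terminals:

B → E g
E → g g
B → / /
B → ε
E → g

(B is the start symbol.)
A non-terminal is nullable if it can derive ε (the empty string): either it has an ε-production, or it has a production whose right-hand side consists entirely of nullable non-terminals.

ε-productions: B → ε
So B is immediately nullable.
No further non-terminal can be added: every production for the remaining non-terminals contains a terminal or a non-nullable non-terminal.
Nullable = { 'B' }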